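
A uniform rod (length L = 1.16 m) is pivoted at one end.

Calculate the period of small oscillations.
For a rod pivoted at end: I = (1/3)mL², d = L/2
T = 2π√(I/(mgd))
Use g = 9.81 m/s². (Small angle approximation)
I/m = (1/3)L² = 0.4485 m²; d = L/2 = 0.58 m
T = 2π√(I/(mgd)) = 2π√(0.4485/(9.81×0.58)) = 1.764 s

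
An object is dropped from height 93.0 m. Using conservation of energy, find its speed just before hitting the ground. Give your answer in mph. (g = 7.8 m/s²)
mgh = ½mv² → v = √(2gh) = √(2×7.8×93) = 38.09 m/s = 85.2 mph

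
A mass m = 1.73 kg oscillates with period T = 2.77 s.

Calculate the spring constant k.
T = 2π√(m/k) → k = m(2π/T)² = 1.73×(2π/2.77)² = 8.901 N/m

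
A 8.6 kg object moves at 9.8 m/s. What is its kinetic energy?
KE = ½mv² = ½×8.6×9.8² = 412.972 J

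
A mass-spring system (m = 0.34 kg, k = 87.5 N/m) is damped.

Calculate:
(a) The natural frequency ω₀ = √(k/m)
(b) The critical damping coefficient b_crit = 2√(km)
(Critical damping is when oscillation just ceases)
ω₀ = √(k/m) = √(87.5/0.34) = 16.04 rad/s
b_crit = 2√(km) = 2√(87.5×0.34) = 10.91 kg/s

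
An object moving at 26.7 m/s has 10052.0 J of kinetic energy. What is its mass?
KE = ½mv² → m = 2KE/v² = 2×10052.0/26.7² = 28.2 kg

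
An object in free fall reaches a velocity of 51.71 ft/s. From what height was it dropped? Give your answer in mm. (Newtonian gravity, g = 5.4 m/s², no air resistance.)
h = v²/(2g) (with unit conversion) = 23000.0 mm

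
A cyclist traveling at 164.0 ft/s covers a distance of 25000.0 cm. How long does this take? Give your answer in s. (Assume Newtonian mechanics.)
t = d/v (with unit conversion) = 5.001 s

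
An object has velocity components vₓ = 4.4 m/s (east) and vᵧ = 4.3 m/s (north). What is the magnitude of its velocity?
|v| = √(vₓ² + vᵧ²) = √(4.4² + 4.3²) = √(37.85) = 6.15 m/s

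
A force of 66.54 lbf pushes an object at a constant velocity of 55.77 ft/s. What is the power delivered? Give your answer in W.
P = Fv = 296 N × 17 m/s = 5031 W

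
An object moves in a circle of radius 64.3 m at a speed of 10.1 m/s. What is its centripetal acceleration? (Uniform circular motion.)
a_c = v²/r = 10.1²/64.3 = 102.01/64.3 = 1.59 m/s²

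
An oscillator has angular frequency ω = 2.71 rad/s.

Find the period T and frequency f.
T = 2π/ω = 2π/2.71 = 2.319 s; f = ω/2π = 0.4313 Hz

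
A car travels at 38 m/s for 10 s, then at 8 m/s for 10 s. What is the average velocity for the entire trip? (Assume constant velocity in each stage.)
d₁ = v₁t₁ = 38 × 10 = 380 m
d₂ = v₂t₂ = 8 × 10 = 80 m
d_total = 460 m, t_total = 20 s
v_avg = d_total/t_total = 460/20 = 23.0 m/s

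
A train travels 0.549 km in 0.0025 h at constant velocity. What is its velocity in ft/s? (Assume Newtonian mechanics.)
v = d/t (with unit conversion) = 200.1 ft/s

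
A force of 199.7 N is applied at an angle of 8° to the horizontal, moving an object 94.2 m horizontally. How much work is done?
W = Fd cosθ = 199.7×94.2×cos(8°) = 18629.0 J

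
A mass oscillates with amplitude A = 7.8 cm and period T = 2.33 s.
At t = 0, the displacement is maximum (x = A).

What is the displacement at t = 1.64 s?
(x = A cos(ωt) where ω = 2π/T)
ω = 2π/T = 2π/2.33 = 2.697 rad/s
x = A cos(ωt) = 7.8×cos(2.697×1.64) = -2.23 cm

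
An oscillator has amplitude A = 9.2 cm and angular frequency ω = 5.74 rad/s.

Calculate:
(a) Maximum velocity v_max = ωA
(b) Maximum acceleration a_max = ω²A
v_max = ωA = 5.74×0.092 = 0.5281 m/s
a_max = ω²A = 5.74²×0.092 = 3.031 m/s²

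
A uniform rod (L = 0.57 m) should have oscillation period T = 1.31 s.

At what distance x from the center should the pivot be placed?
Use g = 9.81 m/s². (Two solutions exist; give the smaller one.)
T = 2π√((L²/12 + x²)/(gx)). Let c = T²g/(4π²) = 0.4264.
x² − cx + L²/12 = 0 → x = (c − √(c² − L²/3))/2 = 0.07762 m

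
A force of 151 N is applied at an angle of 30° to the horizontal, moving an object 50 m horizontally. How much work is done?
W = Fd cosθ = 151×50×cos(30°) = 6538.5 J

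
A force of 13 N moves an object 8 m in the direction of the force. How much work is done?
W = Fd = 13×8 = 104.0 J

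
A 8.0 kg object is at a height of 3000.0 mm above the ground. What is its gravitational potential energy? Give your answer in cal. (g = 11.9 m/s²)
PE = mgh = 8 kg × 11.9 m/s² × 3 m = 285.6 J = 68.26 cal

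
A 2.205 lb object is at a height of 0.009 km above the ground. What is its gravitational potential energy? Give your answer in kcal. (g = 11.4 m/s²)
PE = mgh = 1 kg × 11.4 m/s² × 9 m = 102.6 J = 0.02453 kcal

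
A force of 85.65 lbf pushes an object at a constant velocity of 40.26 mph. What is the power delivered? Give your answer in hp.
P = Fv = 381 N × 18 m/s = 6857 W = 9.195 hp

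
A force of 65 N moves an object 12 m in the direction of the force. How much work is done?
W = Fd = 65×12 = 780.0 J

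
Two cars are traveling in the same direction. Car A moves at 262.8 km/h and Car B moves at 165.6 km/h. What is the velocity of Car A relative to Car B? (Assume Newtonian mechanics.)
v_rel = v_A - v_B = 262.8 - 165.6 = 97.2 km/h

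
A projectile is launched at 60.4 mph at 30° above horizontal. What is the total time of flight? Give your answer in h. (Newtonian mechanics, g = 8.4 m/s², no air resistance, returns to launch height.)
T = 2v₀sin(θ)/g (with unit conversion) = 0.0008929 h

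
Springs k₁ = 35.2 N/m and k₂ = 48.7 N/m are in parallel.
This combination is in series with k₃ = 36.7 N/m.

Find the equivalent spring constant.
k₁₂ = k₁ + k₂ = 83.9 N/m (parallel)
1/k_eq = 1/k₁₂ + 1/k₃ → k_eq = 25.53 N/m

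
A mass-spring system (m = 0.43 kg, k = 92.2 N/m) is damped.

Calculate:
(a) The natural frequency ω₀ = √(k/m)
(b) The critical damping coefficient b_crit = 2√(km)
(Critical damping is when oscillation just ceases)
ω₀ = √(k/m) = √(92.2/0.43) = 14.64 rad/s
b_crit = 2√(km) = 2√(92.2×0.43) = 12.59 kg/s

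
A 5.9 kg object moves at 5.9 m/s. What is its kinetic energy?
KE = ½mv² = ½×5.9×5.9² = 102.6895 J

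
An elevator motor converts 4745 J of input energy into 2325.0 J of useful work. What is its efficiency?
η = W_out/W_in = 2325.0/4745 = 0.49 = 49.0%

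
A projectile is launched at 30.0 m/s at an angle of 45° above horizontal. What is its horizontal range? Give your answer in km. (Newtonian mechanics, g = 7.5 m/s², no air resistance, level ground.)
R = v₀² sin(2θ) / g (with unit conversion) = 0.12 km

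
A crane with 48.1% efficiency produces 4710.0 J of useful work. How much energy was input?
W_in = W_out/η = 4710.0/0.481 = 9792.1 J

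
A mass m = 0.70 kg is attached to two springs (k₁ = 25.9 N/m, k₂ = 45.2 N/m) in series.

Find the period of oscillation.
k_eq = k₁k₂/(k₁+k₂) = 16.47 N/m
T = 2π√(m/k_eq) = 2π√(0.7/16.47) = 1.296 s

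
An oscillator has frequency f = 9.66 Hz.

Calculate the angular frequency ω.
ω = 2πf = 2π×9.66 = 60.7 rad/s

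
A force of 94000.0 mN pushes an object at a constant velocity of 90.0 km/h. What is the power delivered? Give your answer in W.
P = Fv = 94 N × 25 m/s = 2350 W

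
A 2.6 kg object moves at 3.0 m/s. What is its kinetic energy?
KE = ½mv² = ½×2.6×3.0² = 11.7 J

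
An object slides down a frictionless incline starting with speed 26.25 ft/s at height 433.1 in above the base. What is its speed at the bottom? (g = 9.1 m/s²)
½mv₀² + mgh = ½mv² → v = √(v₀² + 2gh) = √(8.001² + 2×9.1×11) = 16.26 m/s = 53.33 ft/s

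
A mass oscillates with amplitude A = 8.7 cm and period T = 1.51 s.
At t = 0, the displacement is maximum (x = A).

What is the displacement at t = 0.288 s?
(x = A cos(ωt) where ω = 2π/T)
ω = 2π/T = 2π/1.51 = 4.161 rad/s
x = A cos(ωt) = 8.7×cos(4.161×0.288) = 3.166 cm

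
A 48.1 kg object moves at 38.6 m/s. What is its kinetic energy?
KE = ½mv² = ½×48.1×38.6² = 35833.54 J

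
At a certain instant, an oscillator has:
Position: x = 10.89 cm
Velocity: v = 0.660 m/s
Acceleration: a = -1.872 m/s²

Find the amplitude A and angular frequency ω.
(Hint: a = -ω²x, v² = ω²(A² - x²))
a = −ω²x → ω = √(|a|/x) = √(1.872/0.1089) = 4.146 rad/s
v² = ω²(A² − x²) → A = √(x² + v²/ω²) = √(0.1089² + 0.66²/4.146²) = 0.1929 m = 19.29 cm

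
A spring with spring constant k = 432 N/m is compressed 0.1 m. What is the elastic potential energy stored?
PE = ½kx² = ½×432×0.1² = 2.16 J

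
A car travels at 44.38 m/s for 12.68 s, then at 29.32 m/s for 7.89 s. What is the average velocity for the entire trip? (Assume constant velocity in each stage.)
d₁ = v₁t₁ = 44.38 × 12.68 = 562.738 m
d₂ = v₂t₂ = 29.32 × 7.89 = 231.335 m
d_total = 794.07 m, t_total = 20.57 s
v_avg = d_total/t_total = 794.07/20.57 = 38.6 m/s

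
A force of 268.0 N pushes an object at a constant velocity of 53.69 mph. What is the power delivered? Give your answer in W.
P = Fv = 268 N × 24 m/s = 6432 W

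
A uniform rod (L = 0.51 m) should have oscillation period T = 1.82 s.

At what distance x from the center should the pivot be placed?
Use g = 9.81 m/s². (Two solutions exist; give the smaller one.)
T = 2π√((L²/12 + x²)/(gx)). Let c = T²g/(4π²) = 0.8231.
x² − cx + L²/12 = 0 → x = (c − √(c² − L²/3))/2 = 0.02723 m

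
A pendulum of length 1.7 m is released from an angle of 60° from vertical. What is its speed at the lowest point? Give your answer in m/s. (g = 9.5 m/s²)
h = L(1 − cosθ) = 1.7×(1 − cos60°) = 0.85 m
v = √(2gh) = √(2×9.5×0.85) = 4.019 m/s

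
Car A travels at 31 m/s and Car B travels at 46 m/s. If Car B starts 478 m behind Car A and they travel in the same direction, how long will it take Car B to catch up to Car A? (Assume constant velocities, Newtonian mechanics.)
Relative speed: v_rel = 46 - 31 = 15 m/s
Time to catch: t = d₀/v_rel = 478/15 = 31.87 s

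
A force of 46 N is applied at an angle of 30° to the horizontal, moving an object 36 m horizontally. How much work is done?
W = Fd cosθ = 46×36×cos(30°) = 1434.1 J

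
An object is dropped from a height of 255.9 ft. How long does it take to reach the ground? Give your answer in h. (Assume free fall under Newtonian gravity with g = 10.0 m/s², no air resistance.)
t = √(2h/g) (with unit conversion) = 0.001097 h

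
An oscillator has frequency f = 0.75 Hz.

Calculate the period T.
T = 1/f = 1/0.75 = 1.333 s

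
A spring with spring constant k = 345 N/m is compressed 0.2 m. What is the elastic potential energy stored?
PE = ½kx² = ½×345×0.2² = 6.9 J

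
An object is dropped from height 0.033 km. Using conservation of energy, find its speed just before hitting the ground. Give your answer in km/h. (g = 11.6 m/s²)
mgh = ½mv² → v = √(2gh) = √(2×11.6×33) = 27.67 m/s = 99.61 km/h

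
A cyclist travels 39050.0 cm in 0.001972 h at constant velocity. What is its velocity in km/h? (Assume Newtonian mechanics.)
v = d/t (with unit conversion) = 198.0 km/h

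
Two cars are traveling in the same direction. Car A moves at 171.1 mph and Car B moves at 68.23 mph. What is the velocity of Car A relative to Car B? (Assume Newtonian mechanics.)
v_rel = v_A - v_B = 171.1 - 68.23 = 102.9 mph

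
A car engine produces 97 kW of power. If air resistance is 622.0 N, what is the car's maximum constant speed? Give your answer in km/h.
P = Fv → v = P/F = 97000 W / 622 N = 155.9 m/s = 561.4 km/h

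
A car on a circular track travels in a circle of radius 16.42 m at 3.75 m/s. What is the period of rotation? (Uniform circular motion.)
T = 2πr/v = 2π×16.42/3.75 = 27.51 s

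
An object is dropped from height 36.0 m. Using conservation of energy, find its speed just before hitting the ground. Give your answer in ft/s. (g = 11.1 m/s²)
mgh = ½mv² → v = √(2gh) = √(2×11.1×36) = 28.27 m/s = 92.75 ft/s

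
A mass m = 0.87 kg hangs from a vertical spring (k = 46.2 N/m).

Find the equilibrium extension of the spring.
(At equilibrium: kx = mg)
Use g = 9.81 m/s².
x_eq = mg/k = 0.87×9.81/46.2 = 0.1847 m = 18.47 cm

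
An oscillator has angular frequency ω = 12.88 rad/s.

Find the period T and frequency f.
T = 2π/ω = 2π/12.88 = 0.4878 s; f = ω/2π = 2.05 Hz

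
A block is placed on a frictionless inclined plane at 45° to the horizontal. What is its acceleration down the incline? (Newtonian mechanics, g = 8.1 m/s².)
a = g sin(θ) = 8.1 × sin(45°) = 8.1 × 0.7071 = 5.73 m/s²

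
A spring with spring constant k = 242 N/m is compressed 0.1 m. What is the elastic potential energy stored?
PE = ½kx² = ½×242×0.1² = 1.21 J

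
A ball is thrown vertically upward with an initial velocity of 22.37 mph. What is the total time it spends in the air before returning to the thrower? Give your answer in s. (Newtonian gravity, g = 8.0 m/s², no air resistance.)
t_total = 2v₀/g (with unit conversion) = 2.5 s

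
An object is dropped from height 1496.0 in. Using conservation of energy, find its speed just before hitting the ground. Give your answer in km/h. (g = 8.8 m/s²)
mgh = ½mv² → v = √(2gh) = √(2×8.8×38) = 25.86 m/s = 93.1 km/h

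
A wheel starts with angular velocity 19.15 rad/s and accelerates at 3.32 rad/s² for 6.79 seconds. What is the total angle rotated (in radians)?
θ = ω₀t + ½αt² = 19.15×6.79 + ½×3.32×6.79² = 206.56 rad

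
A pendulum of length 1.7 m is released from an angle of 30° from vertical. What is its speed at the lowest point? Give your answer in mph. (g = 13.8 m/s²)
h = L(1 − cosθ) = 1.7×(1 − cos30°) = 0.2278 m
v = √(2gh) = √(2×13.8×0.2278) = 2.507 m/s = 5.608 mph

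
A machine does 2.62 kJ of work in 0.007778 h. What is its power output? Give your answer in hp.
P = W/t = 2620 J / 28 s = 93.57 W = 0.1255 hp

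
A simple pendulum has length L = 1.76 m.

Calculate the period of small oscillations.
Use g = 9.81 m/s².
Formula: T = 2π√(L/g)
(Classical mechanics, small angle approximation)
T = 2π√(L/g) = 2π√(1.76/9.81) = 2.661 s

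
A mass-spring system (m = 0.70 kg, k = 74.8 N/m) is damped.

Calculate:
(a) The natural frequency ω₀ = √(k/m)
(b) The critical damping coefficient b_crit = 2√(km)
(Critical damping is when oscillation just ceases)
ω₀ = √(k/m) = √(74.8/0.7) = 10.34 rad/s
b_crit = 2√(km) = 2√(74.8×0.7) = 14.47 kg/s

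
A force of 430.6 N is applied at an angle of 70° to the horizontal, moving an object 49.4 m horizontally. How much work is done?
W = Fd cosθ = 430.6×49.4×cos(70°) = 7275.3 J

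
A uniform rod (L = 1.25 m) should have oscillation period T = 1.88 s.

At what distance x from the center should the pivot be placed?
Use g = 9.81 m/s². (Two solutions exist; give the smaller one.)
T = 2π√((L²/12 + x²)/(gx)). Let c = T²g/(4π²) = 0.8783.
x² − cx + L²/12 = 0 → x = (c − √(c² − L²/3))/2 = 0.1889 m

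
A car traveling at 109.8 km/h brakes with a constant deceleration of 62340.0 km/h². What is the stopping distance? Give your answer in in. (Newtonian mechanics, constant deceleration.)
d = v₀² / (2a) (with unit conversion) = 3807.0 in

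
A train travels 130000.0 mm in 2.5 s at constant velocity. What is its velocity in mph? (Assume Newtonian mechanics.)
v = d/t (with unit conversion) = 116.3 mph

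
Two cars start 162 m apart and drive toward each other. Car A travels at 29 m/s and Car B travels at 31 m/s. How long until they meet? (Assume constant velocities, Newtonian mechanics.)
Combined speed: v_combined = 29 + 31 = 60 m/s
Time to meet: t = d/60 = 162/60 = 2.7 s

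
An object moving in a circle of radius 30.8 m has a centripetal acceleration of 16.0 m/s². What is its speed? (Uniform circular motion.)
v = √(a_c × r) = √(16.0 × 30.8) = 22.2 m/s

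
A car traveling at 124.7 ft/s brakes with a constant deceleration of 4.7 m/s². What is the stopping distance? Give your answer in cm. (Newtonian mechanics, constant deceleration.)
d = v₀² / (2a) (with unit conversion) = 15370.0 cm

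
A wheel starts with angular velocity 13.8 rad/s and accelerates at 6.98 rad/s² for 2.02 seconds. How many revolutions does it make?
θ = ω₀t + ½αt² = 13.8×2.02 + ½×6.98×2.02² = 42.12 rad
Revolutions = θ/(2π) = 42.12/(2π) = 6.7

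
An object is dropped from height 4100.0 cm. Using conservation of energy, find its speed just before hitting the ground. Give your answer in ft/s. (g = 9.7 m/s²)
mgh = ½mv² → v = √(2gh) = √(2×9.7×41) = 28.2 m/s = 92.53 ft/s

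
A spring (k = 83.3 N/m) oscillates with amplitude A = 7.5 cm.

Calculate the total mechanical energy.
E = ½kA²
E = ½kA² = ½×83.3×(0.075)² = 0.2343 J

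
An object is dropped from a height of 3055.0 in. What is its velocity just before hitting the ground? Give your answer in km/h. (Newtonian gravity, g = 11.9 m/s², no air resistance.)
v = √(2gh) (with unit conversion) = 154.7 km/h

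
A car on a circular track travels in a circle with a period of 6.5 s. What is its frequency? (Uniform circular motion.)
f = 1/T = 1/6.5 = 0.1538 Hz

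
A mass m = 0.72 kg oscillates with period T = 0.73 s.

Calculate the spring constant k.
T = 2π√(m/k) → k = m(2π/T)² = 0.72×(2π/0.73)² = 53.34 N/m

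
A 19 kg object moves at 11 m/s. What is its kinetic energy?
KE = ½mv² = ½×19×11² = 1149.5 J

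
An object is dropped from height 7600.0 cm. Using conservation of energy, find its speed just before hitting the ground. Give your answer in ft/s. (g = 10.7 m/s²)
mgh = ½mv² → v = √(2gh) = √(2×10.7×76) = 40.33 m/s = 132.3 ft/s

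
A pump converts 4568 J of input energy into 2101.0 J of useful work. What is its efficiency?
η = W_out/W_in = 2101.0/4568 = 0.4599 = 45.99%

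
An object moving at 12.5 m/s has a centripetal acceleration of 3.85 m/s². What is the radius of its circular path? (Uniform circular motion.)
r = v²/a_c = 12.5²/3.85 = 40.58 m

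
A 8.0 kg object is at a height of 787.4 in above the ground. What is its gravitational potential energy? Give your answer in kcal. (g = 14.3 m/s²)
PE = mgh = 8 kg × 14.3 m/s² × 20 m = 2288 J = 0.5468 kcal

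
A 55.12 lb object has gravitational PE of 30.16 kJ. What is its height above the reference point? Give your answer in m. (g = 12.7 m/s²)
PE = mgh → h = PE/(mg) = 3.016e+04 J / (25 kg × 12.7 m/s²) = 94.98 m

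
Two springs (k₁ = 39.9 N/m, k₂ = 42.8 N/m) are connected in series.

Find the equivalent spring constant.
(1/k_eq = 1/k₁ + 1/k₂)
1/k_eq = 1/39.9 + 1/42.8 = 0.048427; k_eq = 20.65 N/m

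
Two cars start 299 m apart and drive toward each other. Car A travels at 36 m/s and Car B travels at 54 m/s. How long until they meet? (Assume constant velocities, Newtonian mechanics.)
Combined speed: v_combined = 36 + 54 = 90 m/s
Time to meet: t = d/90 = 299/90 = 3.32 s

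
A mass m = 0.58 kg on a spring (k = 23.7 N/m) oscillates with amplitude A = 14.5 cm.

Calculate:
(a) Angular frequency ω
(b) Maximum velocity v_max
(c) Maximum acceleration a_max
ω = √(k/m) = √(23.7/0.58) = 6.392 rad/s
v_max = ωA = 6.392×0.145 = 0.9269 m/s
a_max = ω²A = 6.392²×0.145 = 5.925 m/s²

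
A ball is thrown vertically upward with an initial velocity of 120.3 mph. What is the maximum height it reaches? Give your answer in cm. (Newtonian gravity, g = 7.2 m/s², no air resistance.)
h_max = v₀²/(2g) (with unit conversion) = 20080.0 cm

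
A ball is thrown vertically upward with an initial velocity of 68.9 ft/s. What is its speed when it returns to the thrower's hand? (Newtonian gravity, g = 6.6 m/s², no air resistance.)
By conservation of energy, the ball returns at the same speed = 68.9 ft/s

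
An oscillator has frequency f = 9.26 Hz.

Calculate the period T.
T = 1/f = 1/9.26 = 0.108 s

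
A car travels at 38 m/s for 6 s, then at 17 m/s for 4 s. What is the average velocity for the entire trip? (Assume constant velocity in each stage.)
d₁ = v₁t₁ = 38 × 6 = 228 m
d₂ = v₂t₂ = 17 × 4 = 68 m
d_total = 296 m, t_total = 10 s
v_avg = d_total/t_total = 296/10 = 29.6 m/s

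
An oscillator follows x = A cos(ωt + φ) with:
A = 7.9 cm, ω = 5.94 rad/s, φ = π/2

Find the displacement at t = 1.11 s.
x = A cos(ωt + φ) = 7.9×cos(5.94×1.11 + π/2) = -2.412 cm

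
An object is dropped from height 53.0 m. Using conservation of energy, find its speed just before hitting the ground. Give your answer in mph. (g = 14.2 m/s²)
mgh = ½mv² → v = √(2gh) = √(2×14.2×53) = 38.8 m/s = 86.79 mph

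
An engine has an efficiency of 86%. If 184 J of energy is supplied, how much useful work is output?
W_out = η × W_in = 0.86 × 184 = 158.24 J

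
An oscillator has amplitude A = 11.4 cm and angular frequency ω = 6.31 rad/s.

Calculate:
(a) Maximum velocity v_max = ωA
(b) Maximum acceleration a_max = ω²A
v_max = ωA = 6.31×0.114 = 0.7193 m/s
a_max = ω²A = 6.31²×0.114 = 4.539 m/s²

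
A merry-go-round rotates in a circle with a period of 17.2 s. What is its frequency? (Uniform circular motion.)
f = 1/T = 1/17.2 = 0.0581 Hz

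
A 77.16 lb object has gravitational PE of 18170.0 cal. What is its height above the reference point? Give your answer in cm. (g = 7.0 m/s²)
PE = mgh → h = PE/(mg) = 7.602e+04 J / (35 kg × 7.0 m/s²) = 310.3 m = 31030.0 cm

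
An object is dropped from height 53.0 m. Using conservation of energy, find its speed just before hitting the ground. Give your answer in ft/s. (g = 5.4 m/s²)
mgh = ½mv² → v = √(2gh) = √(2×5.4×53) = 23.92 m/s = 78.49 ft/s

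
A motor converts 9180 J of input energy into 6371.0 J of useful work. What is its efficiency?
η = W_out/W_in = 6371.0/9180 = 0.694 = 69.4%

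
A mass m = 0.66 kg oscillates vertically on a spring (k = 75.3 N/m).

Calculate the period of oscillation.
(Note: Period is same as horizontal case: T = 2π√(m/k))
T = 2π√(m/k) = 2π√(0.66/75.3) = 0.5882 s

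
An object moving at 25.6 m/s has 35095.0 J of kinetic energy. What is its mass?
KE = ½mv² → m = 2KE/v² = 2×35095.0/25.6² = 107.1 kg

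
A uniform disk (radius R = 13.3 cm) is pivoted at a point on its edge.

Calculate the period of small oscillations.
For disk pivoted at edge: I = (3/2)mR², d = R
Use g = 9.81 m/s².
I/m = (3/2)R² = 0.02653 m²; d = R = 0.133 m
T = 2π√((3/2)R²/(gR)) = 2π√(3R/(2g)) = 0.896 s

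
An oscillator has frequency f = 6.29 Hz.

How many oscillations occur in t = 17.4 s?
n = f×t = 6.29×17.4 = 109.4 oscillations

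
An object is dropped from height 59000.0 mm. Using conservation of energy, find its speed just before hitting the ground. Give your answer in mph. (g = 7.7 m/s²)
mgh = ½mv² → v = √(2gh) = √(2×7.7×59) = 30.14 m/s = 67.43 mph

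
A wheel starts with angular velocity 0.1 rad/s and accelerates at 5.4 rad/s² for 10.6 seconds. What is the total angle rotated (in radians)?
θ = ω₀t + ½αt² = 0.1×10.6 + ½×5.4×10.6² = 304.43 rad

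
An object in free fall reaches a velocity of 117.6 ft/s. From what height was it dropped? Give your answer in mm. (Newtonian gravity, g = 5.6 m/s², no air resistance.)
h = v²/(2g) (with unit conversion) = 114700.0 mm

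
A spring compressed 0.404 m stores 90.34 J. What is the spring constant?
PE = ½kx² → k = 2PE/x² = 2×90.34/0.404² = 1107.0 N/m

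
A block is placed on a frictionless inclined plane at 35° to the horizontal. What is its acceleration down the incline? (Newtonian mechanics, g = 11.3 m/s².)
a = g sin(θ) = 11.3 × sin(35°) = 11.3 × 0.5736 = 6.48 m/s²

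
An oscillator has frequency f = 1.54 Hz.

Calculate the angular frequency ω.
ω = 2πf = 2π×1.54 = 9.676 rad/s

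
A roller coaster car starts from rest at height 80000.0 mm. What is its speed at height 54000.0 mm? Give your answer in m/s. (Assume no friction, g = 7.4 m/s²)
mgh₁ = ½mv₂² + mgh₂ → v₂ = √(2g(h₁−h₂)) = √(2×7.4×(80−54)) = 19.62 m/s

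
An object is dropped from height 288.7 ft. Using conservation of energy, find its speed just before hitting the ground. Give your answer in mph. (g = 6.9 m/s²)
mgh = ½mv² → v = √(2gh) = √(2×6.9×88) = 34.85 m/s = 77.95 mph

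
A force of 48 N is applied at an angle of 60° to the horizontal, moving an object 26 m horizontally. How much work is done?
W = Fd cosθ = 48×26×cos(60°) = 624.0 J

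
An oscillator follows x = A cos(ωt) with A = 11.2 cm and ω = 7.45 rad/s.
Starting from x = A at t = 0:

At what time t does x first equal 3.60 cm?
cos(ωt) = x/A = 3.6/11.2 = 0.3214
ωt = arccos(0.3214) = 1.244 rad
t = 1.244/7.45 = 0.1669 s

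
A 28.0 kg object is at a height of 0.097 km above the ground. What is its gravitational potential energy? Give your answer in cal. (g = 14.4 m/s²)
PE = mgh = 28 kg × 14.4 m/s² × 97 m = 3.911e+04 J = 9348.0 cal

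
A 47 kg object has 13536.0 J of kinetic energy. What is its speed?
KE = ½mv² → v = √(2KE/m) = √(2×13536.0/47) = 24.0 m/s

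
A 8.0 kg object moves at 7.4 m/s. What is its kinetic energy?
KE = ½mv² = ½×8.0×7.4² = 219.04 J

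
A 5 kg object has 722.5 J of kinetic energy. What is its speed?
KE = ½mv² → v = √(2KE/m) = √(2×722.5/5) = 17.0 m/s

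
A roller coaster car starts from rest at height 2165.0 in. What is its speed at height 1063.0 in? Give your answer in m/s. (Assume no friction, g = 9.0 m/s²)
mgh₁ = ½mv₂² + mgh₂ → v₂ = √(2g(h₁−h₂)) = √(2×9.0×(54.99−27)) = 22.45 m/s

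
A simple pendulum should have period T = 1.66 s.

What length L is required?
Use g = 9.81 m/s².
T = 2π√(L/g) → L = g(T/2π)² = 9.81×(1.66/2π)² = 0.6847 m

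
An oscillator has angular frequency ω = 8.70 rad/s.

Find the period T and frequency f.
T = 2π/ω = 2π/8.7 = 0.7222 s; f = ω/2π = 1.385 Hz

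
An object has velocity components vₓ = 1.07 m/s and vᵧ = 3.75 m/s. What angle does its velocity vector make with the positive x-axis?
θ = arctan(vᵧ/vₓ) = arctan(3.75/1.07) = 74.07°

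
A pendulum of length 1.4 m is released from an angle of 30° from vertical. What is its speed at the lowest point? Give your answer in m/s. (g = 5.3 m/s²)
h = L(1 − cosθ) = 1.4×(1 − cos30°) = 0.1876 m
v = √(2gh) = √(2×5.3×0.1876) = 1.41 m/s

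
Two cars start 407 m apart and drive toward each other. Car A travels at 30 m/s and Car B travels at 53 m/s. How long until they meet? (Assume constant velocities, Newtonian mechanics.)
Combined speed: v_combined = 30 + 53 = 83 m/s
Time to meet: t = d/83 = 407/83 = 4.9 s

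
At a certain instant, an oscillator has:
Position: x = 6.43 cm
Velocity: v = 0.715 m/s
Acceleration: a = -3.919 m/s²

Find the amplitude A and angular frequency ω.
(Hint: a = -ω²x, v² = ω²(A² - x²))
a = −ω²x → ω = √(|a|/x) = √(3.919/0.0643) = 7.807 rad/s
v² = ω²(A² − x²) → A = √(x² + v²/ω²) = √(0.0643² + 0.715²/7.807²) = 0.1119 m = 11.19 cm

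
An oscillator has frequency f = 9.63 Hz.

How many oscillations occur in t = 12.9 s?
n = f×t = 9.63×12.9 = 124.2 oscillations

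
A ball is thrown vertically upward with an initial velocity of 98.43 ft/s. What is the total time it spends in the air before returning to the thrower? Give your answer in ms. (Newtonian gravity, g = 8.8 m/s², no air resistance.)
t_total = 2v₀/g (with unit conversion) = 6819.0 ms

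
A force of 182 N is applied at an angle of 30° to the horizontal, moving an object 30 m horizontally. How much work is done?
W = Fd cosθ = 182×30×cos(30°) = 4728.5 J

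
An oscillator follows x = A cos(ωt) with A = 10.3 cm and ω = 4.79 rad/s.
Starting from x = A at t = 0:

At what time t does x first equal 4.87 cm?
cos(ωt) = x/A = 4.87/10.3 = 0.4728
ωt = arccos(0.4728) = 1.078 rad
t = 1.078/4.79 = 0.2251 s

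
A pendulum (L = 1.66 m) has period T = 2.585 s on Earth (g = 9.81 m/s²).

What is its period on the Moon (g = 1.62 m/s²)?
T = 2π√(L/g), so T_moon/T_earth = √(g_earth/g_moon)
T_moon = 2π√(1.66/1.62) = 6.36 s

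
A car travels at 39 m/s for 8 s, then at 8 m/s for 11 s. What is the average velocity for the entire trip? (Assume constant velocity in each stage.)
d₁ = v₁t₁ = 39 × 8 = 312 m
d₂ = v₂t₂ = 8 × 11 = 88 m
d_total = 400 m, t_total = 19 s
v_avg = d_total/t_total = 400/19 = 21.05 m/s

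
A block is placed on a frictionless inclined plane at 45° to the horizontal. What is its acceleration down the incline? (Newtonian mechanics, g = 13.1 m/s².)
a = g sin(θ) = 13.1 × sin(45°) = 13.1 × 0.7071 = 9.26 m/s²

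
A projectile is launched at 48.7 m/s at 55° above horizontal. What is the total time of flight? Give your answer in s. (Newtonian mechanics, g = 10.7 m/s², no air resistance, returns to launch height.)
T = 2v₀sin(θ)/g = 7.457 s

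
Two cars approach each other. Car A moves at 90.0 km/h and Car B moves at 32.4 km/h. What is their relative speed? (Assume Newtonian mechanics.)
v_rel = v_A + v_B = 90.0 + 32.4 = 122.4 km/h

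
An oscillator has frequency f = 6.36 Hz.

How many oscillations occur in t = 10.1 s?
n = f×t = 6.36×10.1 = 64.24 oscillations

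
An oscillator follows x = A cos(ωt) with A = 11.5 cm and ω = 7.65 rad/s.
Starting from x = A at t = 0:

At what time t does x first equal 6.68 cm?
cos(ωt) = x/A = 6.68/11.5 = 0.5809
ωt = arccos(0.5809) = 0.951 rad
t = 0.951/7.65 = 0.1243 s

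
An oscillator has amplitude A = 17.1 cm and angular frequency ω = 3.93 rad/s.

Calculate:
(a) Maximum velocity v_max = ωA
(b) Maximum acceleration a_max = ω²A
v_max = ωA = 3.93×0.171 = 0.672 m/s
a_max = ω²A = 3.93²×0.171 = 2.641 m/s²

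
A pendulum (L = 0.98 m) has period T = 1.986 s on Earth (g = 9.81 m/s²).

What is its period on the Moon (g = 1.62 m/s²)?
T = 2π√(L/g), so T_moon/T_earth = √(g_earth/g_moon)
T_moon = 2π√(0.98/1.62) = 4.887 s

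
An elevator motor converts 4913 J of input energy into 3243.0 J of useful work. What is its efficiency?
η = W_out/W_in = 3243.0/4913 = 0.6601 = 66.01%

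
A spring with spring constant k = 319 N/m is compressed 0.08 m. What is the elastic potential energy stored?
PE = ½kx² = ½×319×0.08² = 1.021 J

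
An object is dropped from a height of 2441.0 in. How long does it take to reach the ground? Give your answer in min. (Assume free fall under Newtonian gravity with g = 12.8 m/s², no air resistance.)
t = √(2h/g) (with unit conversion) = 0.05188 min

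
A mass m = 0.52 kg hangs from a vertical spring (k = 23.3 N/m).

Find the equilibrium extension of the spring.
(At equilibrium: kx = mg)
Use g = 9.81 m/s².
x_eq = mg/k = 0.52×9.81/23.3 = 0.2189 m = 21.89 cm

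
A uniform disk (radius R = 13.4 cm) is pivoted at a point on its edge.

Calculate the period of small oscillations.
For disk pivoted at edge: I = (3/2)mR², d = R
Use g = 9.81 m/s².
I/m = (3/2)R² = 0.02693 m²; d = R = 0.134 m
T = 2π√((3/2)R²/(gR)) = 2π√(3R/(2g)) = 0.8994 s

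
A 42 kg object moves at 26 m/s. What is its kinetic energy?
KE = ½mv² = ½×42×26² = 14196.0 J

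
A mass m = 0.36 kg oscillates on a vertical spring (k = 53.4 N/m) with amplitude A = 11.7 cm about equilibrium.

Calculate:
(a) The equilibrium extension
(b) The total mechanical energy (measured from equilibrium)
x_eq = mg/k = 0.36×9.81/53.4 = 0.06613 m = 6.613 cm
E = ½kA² = ½×53.4×(0.117)² = 0.3655 J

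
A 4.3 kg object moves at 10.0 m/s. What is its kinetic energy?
KE = ½mv² = ½×4.3×10.0² = 215.0 J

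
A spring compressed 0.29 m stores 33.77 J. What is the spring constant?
PE = ½kx² → k = 2PE/x² = 2×33.77/0.29² = 803.1 N/m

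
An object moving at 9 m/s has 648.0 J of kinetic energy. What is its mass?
KE = ½mv² → m = 2KE/v² = 2×648.0/9² = 16.0 kg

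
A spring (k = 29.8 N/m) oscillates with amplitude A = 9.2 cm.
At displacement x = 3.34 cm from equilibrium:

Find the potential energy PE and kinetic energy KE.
E_total = ½kA² = ½×29.8×(0.092)² = 0.1261 J
PE = ½kx² = ½×29.8×(0.0334)² = 0.01662 J
KE = E_total − PE = 0.1095 J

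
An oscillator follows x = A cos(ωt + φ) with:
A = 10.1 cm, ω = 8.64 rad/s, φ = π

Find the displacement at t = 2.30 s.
x = A cos(ωt + φ) = 10.1×cos(8.64×2.3 + π) = -5.265 cm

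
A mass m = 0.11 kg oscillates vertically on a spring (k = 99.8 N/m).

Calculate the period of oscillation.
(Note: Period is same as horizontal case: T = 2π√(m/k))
T = 2π√(m/k) = 2π√(0.11/99.8) = 0.2086 s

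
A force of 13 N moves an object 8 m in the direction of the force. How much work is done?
W = Fd = 13×8 = 104.0 J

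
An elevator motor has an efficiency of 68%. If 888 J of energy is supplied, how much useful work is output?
W_out = η × W_in = 0.68 × 888 = 603.84 J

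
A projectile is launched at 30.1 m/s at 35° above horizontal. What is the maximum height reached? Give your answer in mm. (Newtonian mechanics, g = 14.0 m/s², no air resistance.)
H = v₀²sin²(θ)/(2g) (with unit conversion) = 10650.0 mm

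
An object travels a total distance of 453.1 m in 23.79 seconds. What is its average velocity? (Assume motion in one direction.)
v_avg = Δd / Δt = 453.1 / 23.79 = 19.05 m/s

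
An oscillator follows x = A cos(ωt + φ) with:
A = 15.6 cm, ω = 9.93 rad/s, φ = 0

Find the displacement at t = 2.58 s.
x = A cos(ωt + φ) = 15.6×cos(9.93×2.58 + 0) = 13.79 cm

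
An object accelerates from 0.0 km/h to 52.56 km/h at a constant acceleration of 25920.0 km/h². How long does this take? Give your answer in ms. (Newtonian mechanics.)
t = (v - v₀)/a (with unit conversion) = 7300.0 ms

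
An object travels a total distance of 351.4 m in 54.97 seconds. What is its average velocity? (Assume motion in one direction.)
v_avg = Δd / Δt = 351.4 / 54.97 = 6.39 m/s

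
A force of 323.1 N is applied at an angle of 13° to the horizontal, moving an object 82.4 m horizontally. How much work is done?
W = Fd cosθ = 323.1×82.4×cos(13°) = 25941.0 J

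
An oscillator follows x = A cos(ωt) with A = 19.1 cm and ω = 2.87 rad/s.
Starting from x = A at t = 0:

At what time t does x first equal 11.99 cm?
cos(ωt) = x/A = 11.99/19.1 = 0.6277
ωt = arccos(0.6277) = 0.8921 rad
t = 0.8921/2.87 = 0.3108 s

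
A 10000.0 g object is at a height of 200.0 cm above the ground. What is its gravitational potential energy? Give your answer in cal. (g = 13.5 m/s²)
PE = mgh = 10 kg × 13.5 m/s² × 2 m = 270 J = 64.53 cal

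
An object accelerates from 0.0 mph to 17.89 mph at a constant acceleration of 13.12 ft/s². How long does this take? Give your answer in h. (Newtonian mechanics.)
t = (v - v₀)/a (with unit conversion) = 0.0005555 h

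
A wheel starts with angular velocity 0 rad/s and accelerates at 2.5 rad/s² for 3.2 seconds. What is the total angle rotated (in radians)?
θ = ω₀t + ½αt² = 0×3.2 + ½×2.5×3.2² = 12.8 rad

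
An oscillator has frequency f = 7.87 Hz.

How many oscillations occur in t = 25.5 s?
n = f×t = 7.87×25.5 = 200.7 oscillations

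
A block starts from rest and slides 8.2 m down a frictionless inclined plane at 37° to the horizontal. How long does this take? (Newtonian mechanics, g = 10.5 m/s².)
a = g sin(θ) = 10.5 × sin(37°) = 6.32 m/s²
t = √(2d/a) = √(2 × 8.2 / 6.32) = 1.61 s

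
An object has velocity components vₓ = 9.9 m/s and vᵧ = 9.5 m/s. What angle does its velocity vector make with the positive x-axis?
θ = arctan(vᵧ/vₓ) = arctan(9.5/9.9) = 43.82°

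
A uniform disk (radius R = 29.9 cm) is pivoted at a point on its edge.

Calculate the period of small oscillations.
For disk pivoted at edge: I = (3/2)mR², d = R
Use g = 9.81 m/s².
I/m = (3/2)R² = 0.1341 m²; d = R = 0.299 m
T = 2π√((3/2)R²/(gR)) = 2π√(3R/(2g)) = 1.343 s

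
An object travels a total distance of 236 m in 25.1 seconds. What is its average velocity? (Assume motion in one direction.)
v_avg = Δd / Δt = 236 / 25.1 = 9.4 m/s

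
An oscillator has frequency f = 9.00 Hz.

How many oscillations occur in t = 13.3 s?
n = f×t = 9.0×13.3 = 119.7 oscillations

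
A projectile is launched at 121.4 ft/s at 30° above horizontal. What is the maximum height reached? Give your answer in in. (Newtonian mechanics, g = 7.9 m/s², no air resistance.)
H = v₀²sin²(θ)/(2g) (with unit conversion) = 852.9 in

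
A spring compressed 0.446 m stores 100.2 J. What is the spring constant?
PE = ½kx² → k = 2PE/x² = 2×100.2/0.446² = 1007.0 N/m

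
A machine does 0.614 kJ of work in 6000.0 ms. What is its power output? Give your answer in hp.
P = W/t = 614 J / 6 s = 102.3 W = 0.1372 hp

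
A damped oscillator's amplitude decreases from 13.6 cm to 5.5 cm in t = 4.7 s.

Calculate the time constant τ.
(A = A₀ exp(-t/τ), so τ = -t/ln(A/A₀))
A/A₀ = 5.5/13.6 = 0.4044; ln(A/A₀) = -0.9053
τ = −t/ln(A/A₀) = −4.7/-0.9053 = 5.192 s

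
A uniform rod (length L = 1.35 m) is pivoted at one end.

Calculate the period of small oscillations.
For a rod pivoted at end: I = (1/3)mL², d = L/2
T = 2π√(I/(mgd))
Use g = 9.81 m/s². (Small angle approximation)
I/m = (1/3)L² = 0.6075 m²; d = L/2 = 0.675 m
T = 2π√(I/(mgd)) = 2π√(0.6075/(9.81×0.675)) = 1.903 s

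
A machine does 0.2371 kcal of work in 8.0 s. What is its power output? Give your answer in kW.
P = W/t = 992 J / 8 s = 124 W = 0.124 kW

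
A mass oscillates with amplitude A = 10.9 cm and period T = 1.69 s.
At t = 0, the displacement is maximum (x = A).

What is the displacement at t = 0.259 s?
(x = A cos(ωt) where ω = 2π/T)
ω = 2π/T = 2π/1.69 = 3.718 rad/s
x = A cos(ωt) = 10.9×cos(3.718×0.259) = 6.225 cm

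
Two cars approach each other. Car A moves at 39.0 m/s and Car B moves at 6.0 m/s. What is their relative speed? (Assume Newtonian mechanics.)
v_rel = v_A + v_B = 39.0 + 6.0 = 45.0 m/s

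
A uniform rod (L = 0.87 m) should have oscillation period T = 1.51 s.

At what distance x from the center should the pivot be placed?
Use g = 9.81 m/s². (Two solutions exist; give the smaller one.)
T = 2π√((L²/12 + x²)/(gx)). Let c = T²g/(4π²) = 0.5666.
x² − cx + L²/12 = 0 → x = (c − √(c² − L²/3))/2 = 0.1522 m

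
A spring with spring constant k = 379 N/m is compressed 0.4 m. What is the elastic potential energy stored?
PE = ½kx² = ½×379×0.4² = 30.32 J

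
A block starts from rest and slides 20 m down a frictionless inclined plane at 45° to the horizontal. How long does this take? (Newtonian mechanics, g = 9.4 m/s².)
a = g sin(θ) = 9.4 × sin(45°) = 6.65 m/s²
t = √(2d/a) = √(2 × 20 / 6.65) = 2.45 s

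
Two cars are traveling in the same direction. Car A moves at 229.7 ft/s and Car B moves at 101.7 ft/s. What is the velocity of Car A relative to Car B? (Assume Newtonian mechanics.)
v_rel = v_A - v_B = 229.7 - 101.7 = 128.0 ft/s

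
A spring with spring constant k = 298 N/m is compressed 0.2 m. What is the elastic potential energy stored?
PE = ½kx² = ½×298×0.2² = 5.96 J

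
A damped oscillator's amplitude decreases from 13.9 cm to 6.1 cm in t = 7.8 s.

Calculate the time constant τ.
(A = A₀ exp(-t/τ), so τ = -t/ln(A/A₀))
A/A₀ = 6.1/13.9 = 0.4388; ln(A/A₀) = -0.8236
τ = −t/ln(A/A₀) = −7.8/-0.8236 = 9.471 s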